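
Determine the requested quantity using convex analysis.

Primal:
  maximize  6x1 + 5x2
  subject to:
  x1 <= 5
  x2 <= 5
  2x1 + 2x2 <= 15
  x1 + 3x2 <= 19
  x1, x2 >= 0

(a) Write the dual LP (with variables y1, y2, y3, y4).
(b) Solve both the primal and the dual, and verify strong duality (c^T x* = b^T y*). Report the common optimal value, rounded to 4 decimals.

The standard primal-dual pair for 'max c^T x s.t. A x <= b, x >= 0' is:
  Dual:  min b^T y  s.t.  A^T y >= c,  y >= 0.

So the dual LP is:
  minimize  5y1 + 5y2 + 15y3 + 19y4
  subject to:
    y1 + 2y3 + y4 >= 6
    y2 + 2y3 + 3y4 >= 5
    y1, y2, y3, y4 >= 0

Solving the primal: x* = (5, 2.5).
  primal value c^T x* = 42.5.
Solving the dual: y* = (1, 0, 2.5, 0).
  dual value b^T y* = 42.5.
Strong duality: c^T x* = b^T y*. Confirmed.

42.5


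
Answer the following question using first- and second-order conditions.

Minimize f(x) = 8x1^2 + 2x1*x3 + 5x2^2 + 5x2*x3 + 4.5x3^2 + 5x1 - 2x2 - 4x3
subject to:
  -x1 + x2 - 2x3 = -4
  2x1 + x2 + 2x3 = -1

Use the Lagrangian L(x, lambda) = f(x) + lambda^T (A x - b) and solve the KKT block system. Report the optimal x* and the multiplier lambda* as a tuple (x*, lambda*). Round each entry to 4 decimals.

Form the Lagrangian:
  L(x, lambda) = (1/2) x^T Q x + c^T x + lambda^T (A x - b)
Stationarity (grad_x L = 0): Q x + c + A^T lambda = 0.
Primal feasibility: A x = b.

This gives the KKT block system:
  [ Q   A^T ] [ x     ]   [-c ]
  [ A    0  ] [ lambda ] = [ b ]

Solving the linear system:
  x*      = (-1.0463, -1.9769, 1.5347)
  lambda* = (6.5064, 7.5887)
  f(x*)   = 13.099

x* = (-1.0463, -1.9769, 1.5347), lambda* = (6.5064, 7.5887)


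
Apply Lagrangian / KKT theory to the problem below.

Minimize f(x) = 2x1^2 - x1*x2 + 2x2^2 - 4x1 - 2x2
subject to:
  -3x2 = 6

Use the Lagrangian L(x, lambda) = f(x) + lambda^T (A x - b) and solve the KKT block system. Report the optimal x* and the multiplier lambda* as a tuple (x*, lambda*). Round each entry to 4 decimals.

Form the Lagrangian:
  L(x, lambda) = (1/2) x^T Q x + c^T x + lambda^T (A x - b)
Stationarity (grad_x L = 0): Q x + c + A^T lambda = 0.
Primal feasibility: A x = b.

This gives the KKT block system:
  [ Q   A^T ] [ x     ]   [-c ]
  [ A    0  ] [ lambda ] = [ b ]

Solving the linear system:
  x*      = (0.5, -2)
  lambda* = (-3.5)
  f(x*)   = 11.5

x* = (0.5, -2), lambda* = (-3.5)


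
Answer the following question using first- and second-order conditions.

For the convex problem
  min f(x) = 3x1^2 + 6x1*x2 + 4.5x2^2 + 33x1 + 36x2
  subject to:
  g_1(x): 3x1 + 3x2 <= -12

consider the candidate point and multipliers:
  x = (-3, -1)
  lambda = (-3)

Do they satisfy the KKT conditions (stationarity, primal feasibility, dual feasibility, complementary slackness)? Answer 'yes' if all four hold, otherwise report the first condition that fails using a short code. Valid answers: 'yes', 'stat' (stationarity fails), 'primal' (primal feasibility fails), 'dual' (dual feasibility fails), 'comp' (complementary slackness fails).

Gradient of f: grad f(x) = Q x + c = (9, 9)
Constraint values g_i(x) = a_i^T x - b_i:
  g_1((-3, -1)) = 0
Stationarity residual: grad f(x) + sum_i lambda_i a_i = (0, 0)
  -> stationarity OK
Primal feasibility (all g_i <= 0): OK
Dual feasibility (all lambda_i >= 0): FAILS
Complementary slackness (lambda_i * g_i(x) = 0 for all i): OK

Verdict: the first failing condition is dual_feasibility -> dual.

dual


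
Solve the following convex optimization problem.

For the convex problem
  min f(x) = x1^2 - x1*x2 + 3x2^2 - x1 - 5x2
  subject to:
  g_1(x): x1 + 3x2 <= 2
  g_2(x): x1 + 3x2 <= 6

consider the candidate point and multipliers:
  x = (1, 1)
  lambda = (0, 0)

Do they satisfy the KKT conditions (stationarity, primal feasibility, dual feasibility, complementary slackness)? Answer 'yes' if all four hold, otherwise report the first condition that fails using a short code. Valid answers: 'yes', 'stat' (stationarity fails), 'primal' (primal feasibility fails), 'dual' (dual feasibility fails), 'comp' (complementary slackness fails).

Gradient of f: grad f(x) = Q x + c = (0, 0)
Constraint values g_i(x) = a_i^T x - b_i:
  g_1((1, 1)) = 2
  g_2((1, 1)) = -2
Stationarity residual: grad f(x) + sum_i lambda_i a_i = (0, 0)
  -> stationarity OK
Primal feasibility (all g_i <= 0): FAILS
Dual feasibility (all lambda_i >= 0): OK
Complementary slackness (lambda_i * g_i(x) = 0 for all i): OK

Verdict: the first failing condition is primal_feasibility -> primal.

primal


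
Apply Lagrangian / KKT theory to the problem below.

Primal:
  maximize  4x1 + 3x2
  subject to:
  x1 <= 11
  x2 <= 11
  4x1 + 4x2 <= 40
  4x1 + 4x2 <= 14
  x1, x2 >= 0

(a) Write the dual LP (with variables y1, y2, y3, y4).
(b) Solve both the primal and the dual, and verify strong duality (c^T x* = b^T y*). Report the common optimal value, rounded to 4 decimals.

The standard primal-dual pair for 'max c^T x s.t. A x <= b, x >= 0' is:
  Dual:  min b^T y  s.t.  A^T y >= c,  y >= 0.

So the dual LP is:
  minimize  11y1 + 11y2 + 40y3 + 14y4
  subject to:
    y1 + 4y3 + 4y4 >= 4
    y2 + 4y3 + 4y4 >= 3
    y1, y2, y3, y4 >= 0

Solving the primal: x* = (3.5, 0).
  primal value c^T x* = 14.
Solving the dual: y* = (0, 0, 0, 1).
  dual value b^T y* = 14.
Strong duality: c^T x* = b^T y*. Confirmed.

14


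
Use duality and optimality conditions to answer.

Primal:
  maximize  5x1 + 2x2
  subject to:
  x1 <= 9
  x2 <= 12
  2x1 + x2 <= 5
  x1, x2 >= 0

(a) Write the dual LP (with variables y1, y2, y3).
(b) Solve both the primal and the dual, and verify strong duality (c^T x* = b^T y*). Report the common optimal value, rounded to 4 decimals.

The standard primal-dual pair for 'max c^T x s.t. A x <= b, x >= 0' is:
  Dual:  min b^T y  s.t.  A^T y >= c,  y >= 0.

So the dual LP is:
  minimize  9y1 + 12y2 + 5y3
  subject to:
    y1 + 2y3 >= 5
    y2 + y3 >= 2
    y1, y2, y3 >= 0

Solving the primal: x* = (2.5, 0).
  primal value c^T x* = 12.5.
Solving the dual: y* = (0, 0, 2.5).
  dual value b^T y* = 12.5.
Strong duality: c^T x* = b^T y*. Confirmed.

12.5


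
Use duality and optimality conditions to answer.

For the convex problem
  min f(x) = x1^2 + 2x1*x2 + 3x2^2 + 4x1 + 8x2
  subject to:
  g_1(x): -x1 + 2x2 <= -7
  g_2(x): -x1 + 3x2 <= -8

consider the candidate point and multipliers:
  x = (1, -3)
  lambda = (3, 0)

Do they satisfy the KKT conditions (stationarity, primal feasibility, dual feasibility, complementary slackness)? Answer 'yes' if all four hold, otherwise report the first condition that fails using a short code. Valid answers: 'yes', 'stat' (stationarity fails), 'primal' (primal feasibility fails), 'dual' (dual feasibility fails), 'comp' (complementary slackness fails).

Gradient of f: grad f(x) = Q x + c = (0, -8)
Constraint values g_i(x) = a_i^T x - b_i:
  g_1((1, -3)) = 0
  g_2((1, -3)) = -2
Stationarity residual: grad f(x) + sum_i lambda_i a_i = (-3, -2)
  -> stationarity FAILS
Primal feasibility (all g_i <= 0): OK
Dual feasibility (all lambda_i >= 0): OK
Complementary slackness (lambda_i * g_i(x) = 0 for all i): OK

Verdict: the first failing condition is stationarity -> stat.

stat


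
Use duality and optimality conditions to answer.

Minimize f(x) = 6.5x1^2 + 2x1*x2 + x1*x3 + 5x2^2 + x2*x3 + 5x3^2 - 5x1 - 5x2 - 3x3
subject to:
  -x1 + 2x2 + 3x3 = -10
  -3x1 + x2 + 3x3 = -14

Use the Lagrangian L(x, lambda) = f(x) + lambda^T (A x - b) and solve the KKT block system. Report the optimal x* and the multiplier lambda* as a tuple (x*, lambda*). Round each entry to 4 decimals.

Form the Lagrangian:
  L(x, lambda) = (1/2) x^T Q x + c^T x + lambda^T (A x - b)
Stationarity (grad_x L = 0): Q x + c + A^T lambda = 0.
Primal feasibility: A x = b.

This gives the KKT block system:
  [ Q   A^T ] [ x     ]   [-c ]
  [ A    0  ] [ lambda ] = [ b ]

Solving the linear system:
  x*      = (2.2944, -0.5888, -2.176)
  lambda* = (0.7904, 6.8944)
  f(x*)   = 51.2128

x* = (2.2944, -0.5888, -2.176), lambda* = (0.7904, 6.8944)


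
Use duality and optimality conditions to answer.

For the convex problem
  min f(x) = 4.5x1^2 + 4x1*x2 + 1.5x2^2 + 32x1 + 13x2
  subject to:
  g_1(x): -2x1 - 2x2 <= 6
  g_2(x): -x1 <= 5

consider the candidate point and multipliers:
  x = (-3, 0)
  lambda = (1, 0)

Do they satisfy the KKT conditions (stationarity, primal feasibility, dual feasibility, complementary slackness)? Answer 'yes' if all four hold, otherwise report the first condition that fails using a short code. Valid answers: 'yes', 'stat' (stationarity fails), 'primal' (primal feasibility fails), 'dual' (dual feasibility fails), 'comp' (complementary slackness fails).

Gradient of f: grad f(x) = Q x + c = (5, 1)
Constraint values g_i(x) = a_i^T x - b_i:
  g_1((-3, 0)) = 0
  g_2((-3, 0)) = -2
Stationarity residual: grad f(x) + sum_i lambda_i a_i = (3, -1)
  -> stationarity FAILS
Primal feasibility (all g_i <= 0): OK
Dual feasibility (all lambda_i >= 0): OK
Complementary slackness (lambda_i * g_i(x) = 0 for all i): OK

Verdict: the first failing condition is stationarity -> stat.

stat


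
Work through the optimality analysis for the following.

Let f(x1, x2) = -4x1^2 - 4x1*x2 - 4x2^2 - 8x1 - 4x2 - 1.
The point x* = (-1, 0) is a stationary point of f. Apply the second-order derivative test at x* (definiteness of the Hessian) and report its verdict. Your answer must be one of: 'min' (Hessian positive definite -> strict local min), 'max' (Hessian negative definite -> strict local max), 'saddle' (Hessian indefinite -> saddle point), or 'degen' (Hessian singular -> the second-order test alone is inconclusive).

Compute the Hessian H = grad^2 f:
  H = [[-8, -4], [-4, -8]]
Verify stationarity: grad f(x*) = H x* + g = (0, 0).
Eigenvalues of H: -12, -4.
Both eigenvalues < 0, so H is negative definite -> x* is a strict local max.

max


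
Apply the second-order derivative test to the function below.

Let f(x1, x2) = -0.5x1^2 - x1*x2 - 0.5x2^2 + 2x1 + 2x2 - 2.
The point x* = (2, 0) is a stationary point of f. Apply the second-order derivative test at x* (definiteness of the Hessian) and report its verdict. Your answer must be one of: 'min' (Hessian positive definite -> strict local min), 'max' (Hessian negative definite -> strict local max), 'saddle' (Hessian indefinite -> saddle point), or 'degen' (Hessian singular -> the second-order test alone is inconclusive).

Compute the Hessian H = grad^2 f:
  H = [[-1, -1], [-1, -1]]
Verify stationarity: grad f(x*) = H x* + g = (0, 0).
Eigenvalues of H: -2, 0.
H has a zero eigenvalue (singular; negative semidefinite but not definite), so H is neither positive definite, negative definite, nor indefinite. The second-order test alone is inconclusive -> degen.
(Indeed, f is constant along the null direction of H through x*, so x* is not a strict local extremum.)

degen


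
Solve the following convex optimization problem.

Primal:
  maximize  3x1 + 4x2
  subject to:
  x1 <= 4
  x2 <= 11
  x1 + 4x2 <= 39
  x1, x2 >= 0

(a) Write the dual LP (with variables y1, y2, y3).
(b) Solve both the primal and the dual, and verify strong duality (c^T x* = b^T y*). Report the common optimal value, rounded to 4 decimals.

The standard primal-dual pair for 'max c^T x s.t. A x <= b, x >= 0' is:
  Dual:  min b^T y  s.t.  A^T y >= c,  y >= 0.

So the dual LP is:
  minimize  4y1 + 11y2 + 39y3
  subject to:
    y1 + y3 >= 3
    y2 + 4y3 >= 4
    y1, y2, y3 >= 0

Solving the primal: x* = (4, 8.75).
  primal value c^T x* = 47.
Solving the dual: y* = (2, 0, 1).
  dual value b^T y* = 47.
Strong duality: c^T x* = b^T y*. Confirmed.

47


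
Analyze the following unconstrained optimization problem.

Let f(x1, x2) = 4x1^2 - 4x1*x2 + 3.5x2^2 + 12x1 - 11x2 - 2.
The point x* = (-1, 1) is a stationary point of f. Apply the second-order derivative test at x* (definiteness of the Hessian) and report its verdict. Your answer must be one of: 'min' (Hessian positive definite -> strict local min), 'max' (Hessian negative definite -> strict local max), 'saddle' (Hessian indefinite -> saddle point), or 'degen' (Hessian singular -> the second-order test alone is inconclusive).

Compute the Hessian H = grad^2 f:
  H = [[8, -4], [-4, 7]]
Verify stationarity: grad f(x*) = H x* + g = (0, 0).
Eigenvalues of H: 3.4689, 11.5311.
Both eigenvalues > 0, so H is positive definite -> x* is a strict local min.

min


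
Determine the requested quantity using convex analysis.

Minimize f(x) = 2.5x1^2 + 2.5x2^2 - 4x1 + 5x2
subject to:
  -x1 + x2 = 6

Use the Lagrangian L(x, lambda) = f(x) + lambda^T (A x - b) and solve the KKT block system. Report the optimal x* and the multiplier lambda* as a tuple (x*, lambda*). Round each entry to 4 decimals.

Form the Lagrangian:
  L(x, lambda) = (1/2) x^T Q x + c^T x + lambda^T (A x - b)
Stationarity (grad_x L = 0): Q x + c + A^T lambda = 0.
Primal feasibility: A x = b.

This gives the KKT block system:
  [ Q   A^T ] [ x     ]   [-c ]
  [ A    0  ] [ lambda ] = [ b ]

Solving the linear system:
  x*      = (-3.1, 2.9)
  lambda* = (-19.5)
  f(x*)   = 71.95

x* = (-3.1, 2.9), lambda* = (-19.5)


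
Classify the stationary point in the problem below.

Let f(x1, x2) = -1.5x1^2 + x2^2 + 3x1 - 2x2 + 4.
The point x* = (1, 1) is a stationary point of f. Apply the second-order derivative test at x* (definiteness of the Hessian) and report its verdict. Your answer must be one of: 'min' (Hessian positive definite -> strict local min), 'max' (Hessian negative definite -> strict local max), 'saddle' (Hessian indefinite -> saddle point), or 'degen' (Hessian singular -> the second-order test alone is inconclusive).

Compute the Hessian H = grad^2 f:
  H = [[-3, 0], [0, 2]]
Verify stationarity: grad f(x*) = H x* + g = (0, 0).
Eigenvalues of H: -3, 2.
Eigenvalues have mixed signs, so H is indefinite -> x* is a saddle point.

saddle


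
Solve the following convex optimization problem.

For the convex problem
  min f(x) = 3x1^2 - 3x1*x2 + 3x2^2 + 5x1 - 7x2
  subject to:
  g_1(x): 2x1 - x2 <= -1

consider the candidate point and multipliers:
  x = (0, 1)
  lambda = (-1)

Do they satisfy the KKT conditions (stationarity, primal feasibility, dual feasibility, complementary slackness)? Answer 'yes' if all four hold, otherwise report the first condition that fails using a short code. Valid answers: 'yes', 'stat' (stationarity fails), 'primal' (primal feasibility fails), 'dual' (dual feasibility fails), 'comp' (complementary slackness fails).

Gradient of f: grad f(x) = Q x + c = (2, -1)
Constraint values g_i(x) = a_i^T x - b_i:
  g_1((0, 1)) = 0
Stationarity residual: grad f(x) + sum_i lambda_i a_i = (0, 0)
  -> stationarity OK
Primal feasibility (all g_i <= 0): OK
Dual feasibility (all lambda_i >= 0): FAILS
Complementary slackness (lambda_i * g_i(x) = 0 for all i): OK

Verdict: the first failing condition is dual_feasibility -> dual.

dual


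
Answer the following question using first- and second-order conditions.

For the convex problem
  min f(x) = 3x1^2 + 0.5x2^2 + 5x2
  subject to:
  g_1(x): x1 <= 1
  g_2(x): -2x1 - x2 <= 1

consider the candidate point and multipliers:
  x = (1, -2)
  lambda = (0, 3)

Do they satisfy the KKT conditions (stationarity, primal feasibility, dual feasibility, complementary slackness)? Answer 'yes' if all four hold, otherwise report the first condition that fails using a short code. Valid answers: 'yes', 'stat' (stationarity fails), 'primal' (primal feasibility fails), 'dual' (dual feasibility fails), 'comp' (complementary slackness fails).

Gradient of f: grad f(x) = Q x + c = (6, 3)
Constraint values g_i(x) = a_i^T x - b_i:
  g_1((1, -2)) = 0
  g_2((1, -2)) = -1
Stationarity residual: grad f(x) + sum_i lambda_i a_i = (0, 0)
  -> stationarity OK
Primal feasibility (all g_i <= 0): OK
Dual feasibility (all lambda_i >= 0): OK
Complementary slackness (lambda_i * g_i(x) = 0 for all i): FAILS

Verdict: the first failing condition is complementary_slackness -> comp.

comp


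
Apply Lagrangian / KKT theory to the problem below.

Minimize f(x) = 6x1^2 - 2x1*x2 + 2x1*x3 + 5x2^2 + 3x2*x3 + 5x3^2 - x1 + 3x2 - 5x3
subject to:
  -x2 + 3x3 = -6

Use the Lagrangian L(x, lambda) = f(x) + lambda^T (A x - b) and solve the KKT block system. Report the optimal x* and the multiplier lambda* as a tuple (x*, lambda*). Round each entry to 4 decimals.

Form the Lagrangian:
  L(x, lambda) = (1/2) x^T Q x + c^T x + lambda^T (A x - b)
Stationarity (grad_x L = 0): Q x + c + A^T lambda = 0.
Primal feasibility: A x = b.

This gives the KKT block system:
  [ Q   A^T ] [ x     ]   [-c ]
  [ A    0  ] [ lambda ] = [ b ]

Solving the linear system:
  x*      = (0.5186, 0.9171, -1.6943)
  lambda* = (6.0514)
  f(x*)   = 23.5064

x* = (0.5186, 0.9171, -1.6943), lambda* = (6.0514)


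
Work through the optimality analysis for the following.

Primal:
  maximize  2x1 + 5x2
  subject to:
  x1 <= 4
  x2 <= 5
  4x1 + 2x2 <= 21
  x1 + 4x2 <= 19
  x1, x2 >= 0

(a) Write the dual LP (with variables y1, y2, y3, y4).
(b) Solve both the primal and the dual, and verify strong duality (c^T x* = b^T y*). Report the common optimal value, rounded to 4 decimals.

The standard primal-dual pair for 'max c^T x s.t. A x <= b, x >= 0' is:
  Dual:  min b^T y  s.t.  A^T y >= c,  y >= 0.

So the dual LP is:
  minimize  4y1 + 5y2 + 21y3 + 19y4
  subject to:
    y1 + 4y3 + y4 >= 2
    y2 + 2y3 + 4y4 >= 5
    y1, y2, y3, y4 >= 0

Solving the primal: x* = (3.2857, 3.9286).
  primal value c^T x* = 26.2143.
Solving the dual: y* = (0, 0, 0.2143, 1.1429).
  dual value b^T y* = 26.2143.
Strong duality: c^T x* = b^T y*. Confirmed.

26.2143


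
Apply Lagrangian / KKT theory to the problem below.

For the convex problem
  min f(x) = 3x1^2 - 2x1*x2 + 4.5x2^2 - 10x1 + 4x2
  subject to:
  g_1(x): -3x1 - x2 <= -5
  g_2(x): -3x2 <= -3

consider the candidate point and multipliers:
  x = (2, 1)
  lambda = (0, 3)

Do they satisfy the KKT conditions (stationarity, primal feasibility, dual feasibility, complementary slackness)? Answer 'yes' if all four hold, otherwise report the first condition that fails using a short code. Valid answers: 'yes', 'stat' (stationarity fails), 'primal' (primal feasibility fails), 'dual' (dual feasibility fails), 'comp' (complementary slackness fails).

Gradient of f: grad f(x) = Q x + c = (0, 9)
Constraint values g_i(x) = a_i^T x - b_i:
  g_1((2, 1)) = -2
  g_2((2, 1)) = 0
Stationarity residual: grad f(x) + sum_i lambda_i a_i = (0, 0)
  -> stationarity OK
Primal feasibility (all g_i <= 0): OK
Dual feasibility (all lambda_i >= 0): OK
Complementary slackness (lambda_i * g_i(x) = 0 for all i): OK

Verdict: yes, KKT holds.

yes


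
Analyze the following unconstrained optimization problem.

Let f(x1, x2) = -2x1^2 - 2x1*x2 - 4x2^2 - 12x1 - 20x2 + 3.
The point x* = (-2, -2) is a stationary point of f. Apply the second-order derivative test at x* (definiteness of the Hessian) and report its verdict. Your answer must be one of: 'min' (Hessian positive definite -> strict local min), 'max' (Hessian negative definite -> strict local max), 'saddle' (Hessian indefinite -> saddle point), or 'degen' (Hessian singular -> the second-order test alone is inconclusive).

Compute the Hessian H = grad^2 f:
  H = [[-4, -2], [-2, -8]]
Verify stationarity: grad f(x*) = H x* + g = (0, 0).
Eigenvalues of H: -8.8284, -3.1716.
Both eigenvalues < 0, so H is negative definite -> x* is a strict local max.

max


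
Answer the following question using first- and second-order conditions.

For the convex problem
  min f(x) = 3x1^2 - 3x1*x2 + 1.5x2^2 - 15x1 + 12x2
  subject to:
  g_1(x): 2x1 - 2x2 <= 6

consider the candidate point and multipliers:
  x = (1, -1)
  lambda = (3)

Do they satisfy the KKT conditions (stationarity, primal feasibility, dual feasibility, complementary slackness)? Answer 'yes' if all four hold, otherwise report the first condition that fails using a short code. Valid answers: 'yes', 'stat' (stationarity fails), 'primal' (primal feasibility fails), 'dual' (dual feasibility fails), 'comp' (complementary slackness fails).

Gradient of f: grad f(x) = Q x + c = (-6, 6)
Constraint values g_i(x) = a_i^T x - b_i:
  g_1((1, -1)) = -2
Stationarity residual: grad f(x) + sum_i lambda_i a_i = (0, 0)
  -> stationarity OK
Primal feasibility (all g_i <= 0): OK
Dual feasibility (all lambda_i >= 0): OK
Complementary slackness (lambda_i * g_i(x) = 0 for all i): FAILS

Verdict: the first failing condition is complementary_slackness -> comp.

comp


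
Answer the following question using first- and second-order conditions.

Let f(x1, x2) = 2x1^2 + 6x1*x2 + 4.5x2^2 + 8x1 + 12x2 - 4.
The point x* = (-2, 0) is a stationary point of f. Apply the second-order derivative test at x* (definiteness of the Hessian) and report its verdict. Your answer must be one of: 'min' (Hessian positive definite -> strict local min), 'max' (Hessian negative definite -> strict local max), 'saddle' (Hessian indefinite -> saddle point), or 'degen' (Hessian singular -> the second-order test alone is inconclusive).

Compute the Hessian H = grad^2 f:
  H = [[4, 6], [6, 9]]
Verify stationarity: grad f(x*) = H x* + g = (0, 0).
Eigenvalues of H: 0, 13.
H has a zero eigenvalue (singular; positive semidefinite but not definite), so H is neither positive definite, negative definite, nor indefinite. The second-order test alone is inconclusive -> degen.
(Indeed, f is constant along the null direction of H through x*, so x* is not a strict local extremum.)

degen


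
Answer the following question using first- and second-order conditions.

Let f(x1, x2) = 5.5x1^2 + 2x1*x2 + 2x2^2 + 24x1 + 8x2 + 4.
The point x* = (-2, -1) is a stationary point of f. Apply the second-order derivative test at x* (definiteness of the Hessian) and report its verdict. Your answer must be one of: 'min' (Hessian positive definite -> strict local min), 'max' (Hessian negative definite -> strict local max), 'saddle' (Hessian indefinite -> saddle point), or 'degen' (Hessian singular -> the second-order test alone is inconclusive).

Compute the Hessian H = grad^2 f:
  H = [[11, 2], [2, 4]]
Verify stationarity: grad f(x*) = H x* + g = (0, 0).
Eigenvalues of H: 3.4689, 11.5311.
Both eigenvalues > 0, so H is positive definite -> x* is a strict local min.

min


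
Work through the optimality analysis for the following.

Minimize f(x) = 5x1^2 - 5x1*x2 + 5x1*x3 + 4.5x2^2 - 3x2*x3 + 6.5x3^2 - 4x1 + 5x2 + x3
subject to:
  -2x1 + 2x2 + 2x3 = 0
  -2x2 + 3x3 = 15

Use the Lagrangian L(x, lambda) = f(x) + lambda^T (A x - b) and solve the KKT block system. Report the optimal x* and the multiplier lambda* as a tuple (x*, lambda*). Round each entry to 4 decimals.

Form the Lagrangian:
  L(x, lambda) = (1/2) x^T Q x + c^T x + lambda^T (A x - b)
Stationarity (grad_x L = 0): Q x + c + A^T lambda = 0.
Primal feasibility: A x = b.

This gives the KKT block system:
  [ Q   A^T ] [ x     ]   [-c ]
  [ A    0  ] [ lambda ] = [ b ]

Solving the linear system:
  x*      = (-2.2727, -4.3636, 2.0909)
  lambda* = (2.7727, -11.8182)
  f(x*)   = 83.3182

x* = (-2.2727, -4.3636, 2.0909), lambda* = (2.7727, -11.8182)


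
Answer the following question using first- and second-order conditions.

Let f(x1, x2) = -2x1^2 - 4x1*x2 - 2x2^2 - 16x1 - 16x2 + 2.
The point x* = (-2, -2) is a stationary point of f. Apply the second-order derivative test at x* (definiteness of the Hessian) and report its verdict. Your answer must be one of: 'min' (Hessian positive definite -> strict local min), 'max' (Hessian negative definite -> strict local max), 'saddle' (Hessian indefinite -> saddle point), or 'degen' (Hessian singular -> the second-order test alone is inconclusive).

Compute the Hessian H = grad^2 f:
  H = [[-4, -4], [-4, -4]]
Verify stationarity: grad f(x*) = H x* + g = (0, 0).
Eigenvalues of H: -8, 0.
H has a zero eigenvalue (singular; negative semidefinite but not definite), so H is neither positive definite, negative definite, nor indefinite. The second-order test alone is inconclusive -> degen.
(Indeed, f is constant along the null direction of H through x*, so x* is not a strict local extremum.)

degen


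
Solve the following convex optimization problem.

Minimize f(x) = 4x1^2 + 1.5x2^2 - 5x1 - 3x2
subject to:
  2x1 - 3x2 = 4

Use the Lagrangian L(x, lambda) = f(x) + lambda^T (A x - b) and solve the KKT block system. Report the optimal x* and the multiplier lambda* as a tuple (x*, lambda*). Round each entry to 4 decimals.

Form the Lagrangian:
  L(x, lambda) = (1/2) x^T Q x + c^T x + lambda^T (A x - b)
Stationarity (grad_x L = 0): Q x + c + A^T lambda = 0.
Primal feasibility: A x = b.

This gives the KKT block system:
  [ Q   A^T ] [ x     ]   [-c ]
  [ A    0  ] [ lambda ] = [ b ]

Solving the linear system:
  x*      = (1.0357, -0.6429)
  lambda* = (-1.6429)
  f(x*)   = 1.6607

x* = (1.0357, -0.6429), lambda* = (-1.6429)


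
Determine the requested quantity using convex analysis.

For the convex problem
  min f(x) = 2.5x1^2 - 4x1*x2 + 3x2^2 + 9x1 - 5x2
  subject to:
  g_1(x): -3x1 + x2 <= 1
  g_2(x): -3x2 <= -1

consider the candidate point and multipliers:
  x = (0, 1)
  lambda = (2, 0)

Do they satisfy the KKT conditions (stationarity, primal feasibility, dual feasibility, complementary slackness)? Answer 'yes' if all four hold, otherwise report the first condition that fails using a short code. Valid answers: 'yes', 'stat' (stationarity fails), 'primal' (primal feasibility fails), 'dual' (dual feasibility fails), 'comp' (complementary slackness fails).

Gradient of f: grad f(x) = Q x + c = (5, 1)
Constraint values g_i(x) = a_i^T x - b_i:
  g_1((0, 1)) = 0
  g_2((0, 1)) = -2
Stationarity residual: grad f(x) + sum_i lambda_i a_i = (-1, 3)
  -> stationarity FAILS
Primal feasibility (all g_i <= 0): OK
Dual feasibility (all lambda_i >= 0): OK
Complementary slackness (lambda_i * g_i(x) = 0 for all i): OK

Verdict: the first failing condition is stationarity -> stat.

stat


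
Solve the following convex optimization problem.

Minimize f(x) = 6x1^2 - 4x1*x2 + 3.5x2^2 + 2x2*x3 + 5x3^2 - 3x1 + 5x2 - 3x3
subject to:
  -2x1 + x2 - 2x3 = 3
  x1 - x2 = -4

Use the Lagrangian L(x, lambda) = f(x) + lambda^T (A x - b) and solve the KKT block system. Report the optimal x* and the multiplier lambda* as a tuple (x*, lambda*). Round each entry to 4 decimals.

Form the Lagrangian:
  L(x, lambda) = (1/2) x^T Q x + c^T x + lambda^T (A x - b)
Stationarity (grad_x L = 0): Q x + c + A^T lambda = 0.
Primal feasibility: A x = b.

This gives the KKT block system:
  [ Q   A^T ] [ x     ]   [-c ]
  [ A    0  ] [ lambda ] = [ b ]

Solving the linear system:
  x*      = (-0.8696, 3.1304, 0.9348)
  lambda* = (6.3043, 38.5652)
  f(x*)   = 75.4022

x* = (-0.8696, 3.1304, 0.9348), lambda* = (6.3043, 38.5652)


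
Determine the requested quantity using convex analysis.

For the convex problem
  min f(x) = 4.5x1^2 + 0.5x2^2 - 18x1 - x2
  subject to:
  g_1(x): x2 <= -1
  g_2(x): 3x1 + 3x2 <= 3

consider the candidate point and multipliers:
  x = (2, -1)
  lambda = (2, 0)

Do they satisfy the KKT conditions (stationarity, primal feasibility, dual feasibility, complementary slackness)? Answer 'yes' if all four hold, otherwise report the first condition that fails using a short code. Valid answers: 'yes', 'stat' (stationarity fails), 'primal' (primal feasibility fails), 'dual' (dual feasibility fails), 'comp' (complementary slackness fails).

Gradient of f: grad f(x) = Q x + c = (0, -2)
Constraint values g_i(x) = a_i^T x - b_i:
  g_1((2, -1)) = 0
  g_2((2, -1)) = 0
Stationarity residual: grad f(x) + sum_i lambda_i a_i = (0, 0)
  -> stationarity OK
Primal feasibility (all g_i <= 0): OK
Dual feasibility (all lambda_i >= 0): OK
Complementary slackness (lambda_i * g_i(x) = 0 for all i): OK

Verdict: yes, KKT holds.

yes


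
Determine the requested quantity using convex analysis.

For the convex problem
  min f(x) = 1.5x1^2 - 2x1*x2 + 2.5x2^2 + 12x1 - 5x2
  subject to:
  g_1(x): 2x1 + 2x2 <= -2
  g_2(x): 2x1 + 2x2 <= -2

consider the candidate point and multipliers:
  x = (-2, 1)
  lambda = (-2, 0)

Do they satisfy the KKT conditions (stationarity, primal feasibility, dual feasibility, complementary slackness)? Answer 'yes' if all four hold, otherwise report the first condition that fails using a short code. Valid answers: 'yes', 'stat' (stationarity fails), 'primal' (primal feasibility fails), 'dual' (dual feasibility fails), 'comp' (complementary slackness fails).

Gradient of f: grad f(x) = Q x + c = (4, 4)
Constraint values g_i(x) = a_i^T x - b_i:
  g_1((-2, 1)) = 0
  g_2((-2, 1)) = 0
Stationarity residual: grad f(x) + sum_i lambda_i a_i = (0, 0)
  -> stationarity OK
Primal feasibility (all g_i <= 0): OK
Dual feasibility (all lambda_i >= 0): FAILS
Complementary slackness (lambda_i * g_i(x) = 0 for all i): OK

Verdict: the first failing condition is dual_feasibility -> dual.

dual


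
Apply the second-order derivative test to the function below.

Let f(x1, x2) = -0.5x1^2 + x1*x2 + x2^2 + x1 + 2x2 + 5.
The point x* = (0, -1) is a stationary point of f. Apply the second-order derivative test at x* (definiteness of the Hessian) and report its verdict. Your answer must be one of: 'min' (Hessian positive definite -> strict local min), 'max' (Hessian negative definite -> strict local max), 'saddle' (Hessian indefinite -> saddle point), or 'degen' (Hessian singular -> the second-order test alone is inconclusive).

Compute the Hessian H = grad^2 f:
  H = [[-1, 1], [1, 2]]
Verify stationarity: grad f(x*) = H x* + g = (0, 0).
Eigenvalues of H: -1.3028, 2.3028.
Eigenvalues have mixed signs, so H is indefinite -> x* is a saddle point.

saddle


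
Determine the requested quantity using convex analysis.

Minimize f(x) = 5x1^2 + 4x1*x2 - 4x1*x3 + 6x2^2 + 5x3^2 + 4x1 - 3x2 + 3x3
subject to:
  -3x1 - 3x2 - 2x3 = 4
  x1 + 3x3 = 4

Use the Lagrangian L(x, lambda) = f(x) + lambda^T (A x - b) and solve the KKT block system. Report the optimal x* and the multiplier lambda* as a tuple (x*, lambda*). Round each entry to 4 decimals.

Form the Lagrangian:
  L(x, lambda) = (1/2) x^T Q x + c^T x + lambda^T (A x - b)
Stationarity (grad_x L = 0): Q x + c + A^T lambda = 0.
Primal feasibility: A x = b.

This gives the KKT block system:
  [ Q   A^T ] [ x     ]   [-c ]
  [ A    0  ] [ lambda ] = [ b ]

Solving the linear system:
  x*      = (-0.5, -1.8333, 1.5)
  lambda* = (-9, -12.6667)
  f(x*)   = 47.3333

x* = (-0.5, -1.8333, 1.5), lambda* = (-9, -12.6667)


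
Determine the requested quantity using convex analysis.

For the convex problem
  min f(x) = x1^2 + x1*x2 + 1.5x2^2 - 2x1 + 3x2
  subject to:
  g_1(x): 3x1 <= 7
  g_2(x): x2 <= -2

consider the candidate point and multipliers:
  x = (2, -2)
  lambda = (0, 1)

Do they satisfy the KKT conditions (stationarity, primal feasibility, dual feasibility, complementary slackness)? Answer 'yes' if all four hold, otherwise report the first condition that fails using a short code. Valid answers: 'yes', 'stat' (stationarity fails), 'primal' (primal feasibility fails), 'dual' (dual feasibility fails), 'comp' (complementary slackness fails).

Gradient of f: grad f(x) = Q x + c = (0, -1)
Constraint values g_i(x) = a_i^T x - b_i:
  g_1((2, -2)) = -1
  g_2((2, -2)) = 0
Stationarity residual: grad f(x) + sum_i lambda_i a_i = (0, 0)
  -> stationarity OK
Primal feasibility (all g_i <= 0): OK
Dual feasibility (all lambda_i >= 0): OK
Complementary slackness (lambda_i * g_i(x) = 0 for all i): OK

Verdict: yes, KKT holds.

yes


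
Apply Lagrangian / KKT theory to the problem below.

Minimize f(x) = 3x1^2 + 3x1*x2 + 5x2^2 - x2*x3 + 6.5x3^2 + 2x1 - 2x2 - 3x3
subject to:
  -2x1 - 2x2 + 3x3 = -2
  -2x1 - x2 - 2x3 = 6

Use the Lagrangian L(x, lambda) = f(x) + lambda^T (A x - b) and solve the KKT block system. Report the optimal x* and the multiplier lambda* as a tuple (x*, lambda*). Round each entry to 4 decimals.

Form the Lagrangian:
  L(x, lambda) = (1/2) x^T Q x + c^T x + lambda^T (A x - b)
Stationarity (grad_x L = 0): Q x + c + A^T lambda = 0.
Primal feasibility: A x = b.

This gives the KKT block system:
  [ Q   A^T ] [ x     ]   [-c ]
  [ A    0  ] [ lambda ] = [ b ]

Solving the linear system:
  x*      = (-1.7856, 0.5508, -1.4898)
  lambda* = (3.1716, -6.702)
  f(x*)   = 23.1761

x* = (-1.7856, 0.5508, -1.4898), lambda* = (3.1716, -6.702)


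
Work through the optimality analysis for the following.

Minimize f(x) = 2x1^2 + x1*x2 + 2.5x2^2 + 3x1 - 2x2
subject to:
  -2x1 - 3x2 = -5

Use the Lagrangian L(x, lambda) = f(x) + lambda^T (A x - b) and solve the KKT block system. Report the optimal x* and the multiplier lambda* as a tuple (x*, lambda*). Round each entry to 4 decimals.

Form the Lagrangian:
  L(x, lambda) = (1/2) x^T Q x + c^T x + lambda^T (A x - b)
Stationarity (grad_x L = 0): Q x + c + A^T lambda = 0.
Primal feasibility: A x = b.

This gives the KKT block system:
  [ Q   A^T ] [ x     ]   [-c ]
  [ A    0  ] [ lambda ] = [ b ]

Solving the linear system:
  x*      = (-0.0909, 1.7273)
  lambda* = (2.1818)
  f(x*)   = 3.5909

x* = (-0.0909, 1.7273), lambda* = (2.1818)


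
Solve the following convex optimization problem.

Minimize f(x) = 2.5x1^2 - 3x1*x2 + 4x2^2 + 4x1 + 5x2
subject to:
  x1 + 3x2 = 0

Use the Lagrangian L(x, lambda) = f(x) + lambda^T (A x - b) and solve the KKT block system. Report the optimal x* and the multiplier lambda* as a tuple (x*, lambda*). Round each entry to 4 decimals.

Form the Lagrangian:
  L(x, lambda) = (1/2) x^T Q x + c^T x + lambda^T (A x - b)
Stationarity (grad_x L = 0): Q x + c + A^T lambda = 0.
Primal feasibility: A x = b.

This gives the KKT block system:
  [ Q   A^T ] [ x     ]   [-c ]
  [ A    0  ] [ lambda ] = [ b ]

Solving the linear system:
  x*      = (-0.2958, 0.0986)
  lambda* = (-2.2254)
  f(x*)   = -0.3451

x* = (-0.2958, 0.0986), lambda* = (-2.2254)


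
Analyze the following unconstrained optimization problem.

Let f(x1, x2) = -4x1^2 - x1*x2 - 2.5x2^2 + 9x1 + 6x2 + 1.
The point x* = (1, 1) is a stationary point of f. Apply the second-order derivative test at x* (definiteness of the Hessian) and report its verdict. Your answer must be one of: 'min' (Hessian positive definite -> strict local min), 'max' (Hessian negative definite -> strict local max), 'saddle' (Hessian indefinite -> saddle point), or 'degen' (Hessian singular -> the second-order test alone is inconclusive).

Compute the Hessian H = grad^2 f:
  H = [[-8, -1], [-1, -5]]
Verify stationarity: grad f(x*) = H x* + g = (0, 0).
Eigenvalues of H: -8.3028, -4.6972.
Both eigenvalues < 0, so H is negative definite -> x* is a strict local max.

max


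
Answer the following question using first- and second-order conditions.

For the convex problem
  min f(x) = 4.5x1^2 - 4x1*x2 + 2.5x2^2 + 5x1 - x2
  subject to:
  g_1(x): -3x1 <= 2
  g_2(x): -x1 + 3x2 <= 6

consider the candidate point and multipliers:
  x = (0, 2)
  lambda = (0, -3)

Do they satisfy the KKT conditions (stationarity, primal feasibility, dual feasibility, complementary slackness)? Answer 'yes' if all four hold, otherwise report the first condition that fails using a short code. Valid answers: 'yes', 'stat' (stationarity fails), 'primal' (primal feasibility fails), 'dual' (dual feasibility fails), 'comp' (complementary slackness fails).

Gradient of f: grad f(x) = Q x + c = (-3, 9)
Constraint values g_i(x) = a_i^T x - b_i:
  g_1((0, 2)) = -2
  g_2((0, 2)) = 0
Stationarity residual: grad f(x) + sum_i lambda_i a_i = (0, 0)
  -> stationarity OK
Primal feasibility (all g_i <= 0): OK
Dual feasibility (all lambda_i >= 0): FAILS
Complementary slackness (lambda_i * g_i(x) = 0 for all i): OK

Verdict: the first failing condition is dual_feasibility -> dual.

dual


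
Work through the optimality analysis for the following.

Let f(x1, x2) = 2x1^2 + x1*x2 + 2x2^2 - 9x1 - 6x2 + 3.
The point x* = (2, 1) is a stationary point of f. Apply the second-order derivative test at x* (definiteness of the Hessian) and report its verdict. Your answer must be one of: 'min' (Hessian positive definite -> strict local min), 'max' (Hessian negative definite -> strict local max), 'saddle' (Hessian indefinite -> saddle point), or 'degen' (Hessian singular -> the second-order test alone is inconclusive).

Compute the Hessian H = grad^2 f:
  H = [[4, 1], [1, 4]]
Verify stationarity: grad f(x*) = H x* + g = (0, 0).
Eigenvalues of H: 3, 5.
Both eigenvalues > 0, so H is positive definite -> x* is a strict local min.

min


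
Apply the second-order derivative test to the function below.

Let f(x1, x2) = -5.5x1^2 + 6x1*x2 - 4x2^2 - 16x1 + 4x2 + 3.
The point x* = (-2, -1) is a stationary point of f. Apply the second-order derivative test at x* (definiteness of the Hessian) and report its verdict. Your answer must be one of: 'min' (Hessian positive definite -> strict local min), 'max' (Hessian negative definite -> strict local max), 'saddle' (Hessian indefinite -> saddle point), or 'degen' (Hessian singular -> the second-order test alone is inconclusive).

Compute the Hessian H = grad^2 f:
  H = [[-11, 6], [6, -8]]
Verify stationarity: grad f(x*) = H x* + g = (0, 0).
Eigenvalues of H: -15.6847, -3.3153.
Both eigenvalues < 0, so H is negative definite -> x* is a strict local max.

max


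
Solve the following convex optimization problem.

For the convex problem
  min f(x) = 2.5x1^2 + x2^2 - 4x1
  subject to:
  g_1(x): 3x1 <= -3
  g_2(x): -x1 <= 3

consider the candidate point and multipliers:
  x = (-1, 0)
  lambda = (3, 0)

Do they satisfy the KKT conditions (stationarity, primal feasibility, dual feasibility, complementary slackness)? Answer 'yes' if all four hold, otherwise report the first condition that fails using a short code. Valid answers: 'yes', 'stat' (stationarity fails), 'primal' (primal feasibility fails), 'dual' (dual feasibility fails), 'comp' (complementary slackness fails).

Gradient of f: grad f(x) = Q x + c = (-9, 0)
Constraint values g_i(x) = a_i^T x - b_i:
  g_1((-1, 0)) = 0
  g_2((-1, 0)) = -2
Stationarity residual: grad f(x) + sum_i lambda_i a_i = (0, 0)
  -> stationarity OK
Primal feasibility (all g_i <= 0): OK
Dual feasibility (all lambda_i >= 0): OK
Complementary slackness (lambda_i * g_i(x) = 0 for all i): OK

Verdict: yes, KKT holds.

yes


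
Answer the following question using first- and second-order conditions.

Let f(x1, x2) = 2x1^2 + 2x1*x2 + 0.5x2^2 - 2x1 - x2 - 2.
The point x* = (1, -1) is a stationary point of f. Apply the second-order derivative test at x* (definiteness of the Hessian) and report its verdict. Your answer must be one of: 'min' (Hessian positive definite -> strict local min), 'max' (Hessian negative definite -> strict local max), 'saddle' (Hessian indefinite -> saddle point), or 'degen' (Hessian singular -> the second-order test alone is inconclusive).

Compute the Hessian H = grad^2 f:
  H = [[4, 2], [2, 1]]
Verify stationarity: grad f(x*) = H x* + g = (0, 0).
Eigenvalues of H: 0, 5.
H has a zero eigenvalue (singular; positive semidefinite but not definite), so H is neither positive definite, negative definite, nor indefinite. The second-order test alone is inconclusive -> degen.
(Indeed, f is constant along the null direction of H through x*, so x* is not a strict local extremum.)

degen


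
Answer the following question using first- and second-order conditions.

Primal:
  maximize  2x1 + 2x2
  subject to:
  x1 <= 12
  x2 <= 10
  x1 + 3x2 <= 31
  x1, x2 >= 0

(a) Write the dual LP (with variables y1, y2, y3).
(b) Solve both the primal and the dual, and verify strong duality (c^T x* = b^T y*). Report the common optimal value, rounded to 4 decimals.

The standard primal-dual pair for 'max c^T x s.t. A x <= b, x >= 0' is:
  Dual:  min b^T y  s.t.  A^T y >= c,  y >= 0.

So the dual LP is:
  minimize  12y1 + 10y2 + 31y3
  subject to:
    y1 + y3 >= 2
    y2 + 3y3 >= 2
    y1, y2, y3 >= 0

Solving the primal: x* = (12, 6.3333).
  primal value c^T x* = 36.6667.
Solving the dual: y* = (1.3333, 0, 0.6667).
  dual value b^T y* = 36.6667.
Strong duality: c^T x* = b^T y*. Confirmed.

36.6667


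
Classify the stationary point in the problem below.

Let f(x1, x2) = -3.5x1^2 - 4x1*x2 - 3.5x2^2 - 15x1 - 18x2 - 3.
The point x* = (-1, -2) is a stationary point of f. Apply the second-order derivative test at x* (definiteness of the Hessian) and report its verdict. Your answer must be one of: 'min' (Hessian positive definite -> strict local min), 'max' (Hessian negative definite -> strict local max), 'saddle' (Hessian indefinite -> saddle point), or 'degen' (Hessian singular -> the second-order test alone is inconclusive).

Compute the Hessian H = grad^2 f:
  H = [[-7, -4], [-4, -7]]
Verify stationarity: grad f(x*) = H x* + g = (0, 0).
Eigenvalues of H: -11, -3.
Both eigenvalues < 0, so H is negative definite -> x* is a strict local max.

max
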